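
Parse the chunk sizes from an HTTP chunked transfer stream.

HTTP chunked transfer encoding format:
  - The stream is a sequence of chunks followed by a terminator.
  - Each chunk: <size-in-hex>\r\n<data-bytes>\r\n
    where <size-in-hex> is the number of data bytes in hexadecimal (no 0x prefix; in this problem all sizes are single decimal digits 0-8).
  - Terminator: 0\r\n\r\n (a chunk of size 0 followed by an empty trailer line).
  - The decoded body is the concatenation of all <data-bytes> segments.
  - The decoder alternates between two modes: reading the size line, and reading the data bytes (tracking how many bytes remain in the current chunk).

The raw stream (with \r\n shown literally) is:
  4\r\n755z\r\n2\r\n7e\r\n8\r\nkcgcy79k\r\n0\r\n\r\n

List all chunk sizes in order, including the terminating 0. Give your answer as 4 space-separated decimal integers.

Answer: 4 2 8 0

Derivation:
Chunk 1: stream[0..1]='4' size=0x4=4, data at stream[3..7]='755z' -> body[0..4], body so far='755z'
Chunk 2: stream[9..10]='2' size=0x2=2, data at stream[12..14]='7e' -> body[4..6], body so far='755z7e'
Chunk 3: stream[16..17]='8' size=0x8=8, data at stream[19..27]='kcgcy79k' -> body[6..14], body so far='755z7ekcgcy79k'
Chunk 4: stream[29..30]='0' size=0 (terminator). Final body='755z7ekcgcy79k' (14 bytes)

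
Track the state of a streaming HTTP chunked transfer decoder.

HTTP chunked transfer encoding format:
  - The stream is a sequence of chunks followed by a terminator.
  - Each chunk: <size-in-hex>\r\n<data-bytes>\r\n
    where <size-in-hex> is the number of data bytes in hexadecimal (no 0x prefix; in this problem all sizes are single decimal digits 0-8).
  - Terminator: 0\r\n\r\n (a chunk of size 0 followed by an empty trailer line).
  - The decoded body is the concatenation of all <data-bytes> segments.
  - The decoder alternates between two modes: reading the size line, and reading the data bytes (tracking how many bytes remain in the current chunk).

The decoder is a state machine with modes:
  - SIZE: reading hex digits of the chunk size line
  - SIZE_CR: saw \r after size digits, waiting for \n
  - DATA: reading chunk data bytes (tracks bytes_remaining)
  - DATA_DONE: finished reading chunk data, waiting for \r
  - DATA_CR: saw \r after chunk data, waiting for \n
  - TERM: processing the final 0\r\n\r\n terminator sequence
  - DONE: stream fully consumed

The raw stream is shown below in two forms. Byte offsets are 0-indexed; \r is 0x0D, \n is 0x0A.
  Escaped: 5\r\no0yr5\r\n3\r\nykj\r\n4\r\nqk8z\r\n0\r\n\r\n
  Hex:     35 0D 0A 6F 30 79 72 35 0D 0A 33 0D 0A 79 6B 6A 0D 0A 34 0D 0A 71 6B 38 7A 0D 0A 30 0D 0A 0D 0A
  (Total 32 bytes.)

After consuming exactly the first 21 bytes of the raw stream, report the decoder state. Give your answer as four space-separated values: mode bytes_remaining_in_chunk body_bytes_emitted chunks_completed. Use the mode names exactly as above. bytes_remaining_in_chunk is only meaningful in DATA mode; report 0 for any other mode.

Byte 0 = '5': mode=SIZE remaining=0 emitted=0 chunks_done=0
Byte 1 = 0x0D: mode=SIZE_CR remaining=0 emitted=0 chunks_done=0
Byte 2 = 0x0A: mode=DATA remaining=5 emitted=0 chunks_done=0
Byte 3 = 'o': mode=DATA remaining=4 emitted=1 chunks_done=0
Byte 4 = '0': mode=DATA remaining=3 emitted=2 chunks_done=0
Byte 5 = 'y': mode=DATA remaining=2 emitted=3 chunks_done=0
Byte 6 = 'r': mode=DATA remaining=1 emitted=4 chunks_done=0
Byte 7 = '5': mode=DATA_DONE remaining=0 emitted=5 chunks_done=0
Byte 8 = 0x0D: mode=DATA_CR remaining=0 emitted=5 chunks_done=0
Byte 9 = 0x0A: mode=SIZE remaining=0 emitted=5 chunks_done=1
Byte 10 = '3': mode=SIZE remaining=0 emitted=5 chunks_done=1
Byte 11 = 0x0D: mode=SIZE_CR remaining=0 emitted=5 chunks_done=1
Byte 12 = 0x0A: mode=DATA remaining=3 emitted=5 chunks_done=1
Byte 13 = 'y': mode=DATA remaining=2 emitted=6 chunks_done=1
Byte 14 = 'k': mode=DATA remaining=1 emitted=7 chunks_done=1
Byte 15 = 'j': mode=DATA_DONE remaining=0 emitted=8 chunks_done=1
Byte 16 = 0x0D: mode=DATA_CR remaining=0 emitted=8 chunks_done=1
Byte 17 = 0x0A: mode=SIZE remaining=0 emitted=8 chunks_done=2
Byte 18 = '4': mode=SIZE remaining=0 emitted=8 chunks_done=2
Byte 19 = 0x0D: mode=SIZE_CR remaining=0 emitted=8 chunks_done=2
Byte 20 = 0x0A: mode=DATA remaining=4 emitted=8 chunks_done=2

Answer: DATA 4 8 2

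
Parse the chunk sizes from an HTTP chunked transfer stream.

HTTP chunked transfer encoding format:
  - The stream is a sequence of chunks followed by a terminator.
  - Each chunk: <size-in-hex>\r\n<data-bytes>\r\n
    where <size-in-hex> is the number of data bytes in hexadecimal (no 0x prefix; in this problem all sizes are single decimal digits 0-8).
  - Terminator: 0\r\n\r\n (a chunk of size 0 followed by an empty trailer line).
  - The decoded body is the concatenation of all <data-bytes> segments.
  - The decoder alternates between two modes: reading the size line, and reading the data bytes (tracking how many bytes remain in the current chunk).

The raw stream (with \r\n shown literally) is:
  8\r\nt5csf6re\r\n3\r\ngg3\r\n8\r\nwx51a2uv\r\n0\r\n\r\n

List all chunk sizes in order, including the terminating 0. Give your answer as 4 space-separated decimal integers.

Answer: 8 3 8 0

Derivation:
Chunk 1: stream[0..1]='8' size=0x8=8, data at stream[3..11]='t5csf6re' -> body[0..8], body so far='t5csf6re'
Chunk 2: stream[13..14]='3' size=0x3=3, data at stream[16..19]='gg3' -> body[8..11], body so far='t5csf6regg3'
Chunk 3: stream[21..22]='8' size=0x8=8, data at stream[24..32]='wx51a2uv' -> body[11..19], body so far='t5csf6regg3wx51a2uv'
Chunk 4: stream[34..35]='0' size=0 (terminator). Final body='t5csf6regg3wx51a2uv' (19 bytes)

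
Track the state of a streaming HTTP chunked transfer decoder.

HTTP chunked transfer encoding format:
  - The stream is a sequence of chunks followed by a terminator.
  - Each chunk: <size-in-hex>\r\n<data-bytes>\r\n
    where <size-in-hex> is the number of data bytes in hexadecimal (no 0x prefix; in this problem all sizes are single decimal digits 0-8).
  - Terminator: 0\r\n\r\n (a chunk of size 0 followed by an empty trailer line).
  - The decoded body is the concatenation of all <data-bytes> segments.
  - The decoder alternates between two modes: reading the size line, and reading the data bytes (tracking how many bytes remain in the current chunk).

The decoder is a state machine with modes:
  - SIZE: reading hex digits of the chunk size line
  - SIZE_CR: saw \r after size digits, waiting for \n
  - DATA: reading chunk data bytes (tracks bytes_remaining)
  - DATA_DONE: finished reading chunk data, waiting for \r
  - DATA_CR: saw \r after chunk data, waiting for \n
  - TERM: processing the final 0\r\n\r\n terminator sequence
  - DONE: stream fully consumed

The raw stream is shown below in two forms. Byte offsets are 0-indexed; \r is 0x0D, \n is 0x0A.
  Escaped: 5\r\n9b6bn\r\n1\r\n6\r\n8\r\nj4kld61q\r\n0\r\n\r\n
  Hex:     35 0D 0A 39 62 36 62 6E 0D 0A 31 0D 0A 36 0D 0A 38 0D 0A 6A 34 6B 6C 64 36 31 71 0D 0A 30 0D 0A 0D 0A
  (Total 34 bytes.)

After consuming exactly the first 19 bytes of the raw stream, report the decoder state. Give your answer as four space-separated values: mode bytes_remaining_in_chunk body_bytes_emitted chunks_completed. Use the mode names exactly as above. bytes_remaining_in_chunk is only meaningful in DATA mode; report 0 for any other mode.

Byte 0 = '5': mode=SIZE remaining=0 emitted=0 chunks_done=0
Byte 1 = 0x0D: mode=SIZE_CR remaining=0 emitted=0 chunks_done=0
Byte 2 = 0x0A: mode=DATA remaining=5 emitted=0 chunks_done=0
Byte 3 = '9': mode=DATA remaining=4 emitted=1 chunks_done=0
Byte 4 = 'b': mode=DATA remaining=3 emitted=2 chunks_done=0
Byte 5 = '6': mode=DATA remaining=2 emitted=3 chunks_done=0
Byte 6 = 'b': mode=DATA remaining=1 emitted=4 chunks_done=0
Byte 7 = 'n': mode=DATA_DONE remaining=0 emitted=5 chunks_done=0
Byte 8 = 0x0D: mode=DATA_CR remaining=0 emitted=5 chunks_done=0
Byte 9 = 0x0A: mode=SIZE remaining=0 emitted=5 chunks_done=1
Byte 10 = '1': mode=SIZE remaining=0 emitted=5 chunks_done=1
Byte 11 = 0x0D: mode=SIZE_CR remaining=0 emitted=5 chunks_done=1
Byte 12 = 0x0A: mode=DATA remaining=1 emitted=5 chunks_done=1
Byte 13 = '6': mode=DATA_DONE remaining=0 emitted=6 chunks_done=1
Byte 14 = 0x0D: mode=DATA_CR remaining=0 emitted=6 chunks_done=1
Byte 15 = 0x0A: mode=SIZE remaining=0 emitted=6 chunks_done=2
Byte 16 = '8': mode=SIZE remaining=0 emitted=6 chunks_done=2
Byte 17 = 0x0D: mode=SIZE_CR remaining=0 emitted=6 chunks_done=2
Byte 18 = 0x0A: mode=DATA remaining=8 emitted=6 chunks_done=2

Answer: DATA 8 6 2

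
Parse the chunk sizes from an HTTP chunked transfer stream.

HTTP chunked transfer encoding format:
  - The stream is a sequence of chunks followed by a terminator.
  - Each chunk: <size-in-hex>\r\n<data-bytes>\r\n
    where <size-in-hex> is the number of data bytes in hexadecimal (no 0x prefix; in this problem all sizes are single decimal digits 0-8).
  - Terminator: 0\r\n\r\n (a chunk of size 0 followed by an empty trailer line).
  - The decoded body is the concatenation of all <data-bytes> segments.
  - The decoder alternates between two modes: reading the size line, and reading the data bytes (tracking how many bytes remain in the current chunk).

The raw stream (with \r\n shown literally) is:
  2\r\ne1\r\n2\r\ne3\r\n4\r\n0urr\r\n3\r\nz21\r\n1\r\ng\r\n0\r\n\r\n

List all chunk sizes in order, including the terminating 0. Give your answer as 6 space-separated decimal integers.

Chunk 1: stream[0..1]='2' size=0x2=2, data at stream[3..5]='e1' -> body[0..2], body so far='e1'
Chunk 2: stream[7..8]='2' size=0x2=2, data at stream[10..12]='e3' -> body[2..4], body so far='e1e3'
Chunk 3: stream[14..15]='4' size=0x4=4, data at stream[17..21]='0urr' -> body[4..8], body so far='e1e30urr'
Chunk 4: stream[23..24]='3' size=0x3=3, data at stream[26..29]='z21' -> body[8..11], body so far='e1e30urrz21'
Chunk 5: stream[31..32]='1' size=0x1=1, data at stream[34..35]='g' -> body[11..12], body so far='e1e30urrz21g'
Chunk 6: stream[37..38]='0' size=0 (terminator). Final body='e1e30urrz21g' (12 bytes)

Answer: 2 2 4 3 1 0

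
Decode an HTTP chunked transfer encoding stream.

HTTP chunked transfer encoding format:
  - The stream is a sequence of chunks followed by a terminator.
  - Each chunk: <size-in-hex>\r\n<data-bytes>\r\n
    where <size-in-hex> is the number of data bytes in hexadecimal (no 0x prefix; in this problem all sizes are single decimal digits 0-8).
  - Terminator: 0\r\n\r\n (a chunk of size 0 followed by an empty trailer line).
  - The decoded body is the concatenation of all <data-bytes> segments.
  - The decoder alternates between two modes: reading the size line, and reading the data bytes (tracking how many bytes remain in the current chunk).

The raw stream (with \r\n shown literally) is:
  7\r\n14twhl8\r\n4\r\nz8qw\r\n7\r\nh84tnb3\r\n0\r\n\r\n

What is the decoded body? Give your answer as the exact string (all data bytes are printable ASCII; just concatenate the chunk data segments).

Chunk 1: stream[0..1]='7' size=0x7=7, data at stream[3..10]='14twhl8' -> body[0..7], body so far='14twhl8'
Chunk 2: stream[12..13]='4' size=0x4=4, data at stream[15..19]='z8qw' -> body[7..11], body so far='14twhl8z8qw'
Chunk 3: stream[21..22]='7' size=0x7=7, data at stream[24..31]='h84tnb3' -> body[11..18], body so far='14twhl8z8qwh84tnb3'
Chunk 4: stream[33..34]='0' size=0 (terminator). Final body='14twhl8z8qwh84tnb3' (18 bytes)

Answer: 14twhl8z8qwh84tnb3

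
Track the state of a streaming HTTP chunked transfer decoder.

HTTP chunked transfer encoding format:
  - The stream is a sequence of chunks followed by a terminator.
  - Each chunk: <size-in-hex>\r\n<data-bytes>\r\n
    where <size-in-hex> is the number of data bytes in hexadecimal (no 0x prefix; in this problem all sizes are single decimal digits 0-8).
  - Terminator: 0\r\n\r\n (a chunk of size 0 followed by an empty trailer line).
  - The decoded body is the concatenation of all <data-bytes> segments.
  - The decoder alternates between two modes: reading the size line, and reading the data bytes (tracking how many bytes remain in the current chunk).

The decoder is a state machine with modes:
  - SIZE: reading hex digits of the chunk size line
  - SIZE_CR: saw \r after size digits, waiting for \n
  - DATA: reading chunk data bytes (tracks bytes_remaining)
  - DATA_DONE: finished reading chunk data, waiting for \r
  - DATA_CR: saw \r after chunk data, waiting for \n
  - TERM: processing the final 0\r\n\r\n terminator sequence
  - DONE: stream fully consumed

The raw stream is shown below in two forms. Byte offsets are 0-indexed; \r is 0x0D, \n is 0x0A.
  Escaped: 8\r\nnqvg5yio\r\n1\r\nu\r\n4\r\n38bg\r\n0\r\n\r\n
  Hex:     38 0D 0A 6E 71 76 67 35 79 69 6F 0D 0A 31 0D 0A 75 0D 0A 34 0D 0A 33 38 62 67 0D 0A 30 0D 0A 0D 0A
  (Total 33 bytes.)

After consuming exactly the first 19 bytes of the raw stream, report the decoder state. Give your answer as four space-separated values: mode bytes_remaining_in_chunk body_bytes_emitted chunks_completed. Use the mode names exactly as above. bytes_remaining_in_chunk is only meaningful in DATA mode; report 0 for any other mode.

Byte 0 = '8': mode=SIZE remaining=0 emitted=0 chunks_done=0
Byte 1 = 0x0D: mode=SIZE_CR remaining=0 emitted=0 chunks_done=0
Byte 2 = 0x0A: mode=DATA remaining=8 emitted=0 chunks_done=0
Byte 3 = 'n': mode=DATA remaining=7 emitted=1 chunks_done=0
Byte 4 = 'q': mode=DATA remaining=6 emitted=2 chunks_done=0
Byte 5 = 'v': mode=DATA remaining=5 emitted=3 chunks_done=0
Byte 6 = 'g': mode=DATA remaining=4 emitted=4 chunks_done=0
Byte 7 = '5': mode=DATA remaining=3 emitted=5 chunks_done=0
Byte 8 = 'y': mode=DATA remaining=2 emitted=6 chunks_done=0
Byte 9 = 'i': mode=DATA remaining=1 emitted=7 chunks_done=0
Byte 10 = 'o': mode=DATA_DONE remaining=0 emitted=8 chunks_done=0
Byte 11 = 0x0D: mode=DATA_CR remaining=0 emitted=8 chunks_done=0
Byte 12 = 0x0A: mode=SIZE remaining=0 emitted=8 chunks_done=1
Byte 13 = '1': mode=SIZE remaining=0 emitted=8 chunks_done=1
Byte 14 = 0x0D: mode=SIZE_CR remaining=0 emitted=8 chunks_done=1
Byte 15 = 0x0A: mode=DATA remaining=1 emitted=8 chunks_done=1
Byte 16 = 'u': mode=DATA_DONE remaining=0 emitted=9 chunks_done=1
Byte 17 = 0x0D: mode=DATA_CR remaining=0 emitted=9 chunks_done=1
Byte 18 = 0x0A: mode=SIZE remaining=0 emitted=9 chunks_done=2

Answer: SIZE 0 9 2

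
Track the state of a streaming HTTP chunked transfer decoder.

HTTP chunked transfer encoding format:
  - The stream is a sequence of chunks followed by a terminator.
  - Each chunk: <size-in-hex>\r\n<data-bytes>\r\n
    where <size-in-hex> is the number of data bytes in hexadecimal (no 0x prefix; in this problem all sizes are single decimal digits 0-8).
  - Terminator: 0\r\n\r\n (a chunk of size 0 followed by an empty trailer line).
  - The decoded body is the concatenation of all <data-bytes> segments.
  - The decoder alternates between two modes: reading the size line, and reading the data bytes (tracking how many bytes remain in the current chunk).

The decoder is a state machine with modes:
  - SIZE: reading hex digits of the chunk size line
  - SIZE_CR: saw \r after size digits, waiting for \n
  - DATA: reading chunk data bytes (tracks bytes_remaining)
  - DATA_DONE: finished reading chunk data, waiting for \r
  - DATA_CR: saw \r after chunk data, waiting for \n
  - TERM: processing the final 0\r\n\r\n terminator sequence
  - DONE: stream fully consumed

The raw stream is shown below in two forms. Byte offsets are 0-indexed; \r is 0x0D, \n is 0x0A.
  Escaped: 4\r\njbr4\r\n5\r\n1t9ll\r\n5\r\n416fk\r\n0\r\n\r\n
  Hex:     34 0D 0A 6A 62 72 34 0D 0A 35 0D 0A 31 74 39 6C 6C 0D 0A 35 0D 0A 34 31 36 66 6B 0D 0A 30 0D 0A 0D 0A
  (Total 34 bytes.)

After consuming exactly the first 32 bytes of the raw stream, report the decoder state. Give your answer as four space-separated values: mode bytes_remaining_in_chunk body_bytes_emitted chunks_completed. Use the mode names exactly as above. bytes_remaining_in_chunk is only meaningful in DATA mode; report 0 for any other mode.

Byte 0 = '4': mode=SIZE remaining=0 emitted=0 chunks_done=0
Byte 1 = 0x0D: mode=SIZE_CR remaining=0 emitted=0 chunks_done=0
Byte 2 = 0x0A: mode=DATA remaining=4 emitted=0 chunks_done=0
Byte 3 = 'j': mode=DATA remaining=3 emitted=1 chunks_done=0
Byte 4 = 'b': mode=DATA remaining=2 emitted=2 chunks_done=0
Byte 5 = 'r': mode=DATA remaining=1 emitted=3 chunks_done=0
Byte 6 = '4': mode=DATA_DONE remaining=0 emitted=4 chunks_done=0
Byte 7 = 0x0D: mode=DATA_CR remaining=0 emitted=4 chunks_done=0
Byte 8 = 0x0A: mode=SIZE remaining=0 emitted=4 chunks_done=1
Byte 9 = '5': mode=SIZE remaining=0 emitted=4 chunks_done=1
Byte 10 = 0x0D: mode=SIZE_CR remaining=0 emitted=4 chunks_done=1
Byte 11 = 0x0A: mode=DATA remaining=5 emitted=4 chunks_done=1
Byte 12 = '1': mode=DATA remaining=4 emitted=5 chunks_done=1
Byte 13 = 't': mode=DATA remaining=3 emitted=6 chunks_done=1
Byte 14 = '9': mode=DATA remaining=2 emitted=7 chunks_done=1
Byte 15 = 'l': mode=DATA remaining=1 emitted=8 chunks_done=1
Byte 16 = 'l': mode=DATA_DONE remaining=0 emitted=9 chunks_done=1
Byte 17 = 0x0D: mode=DATA_CR remaining=0 emitted=9 chunks_done=1
Byte 18 = 0x0A: mode=SIZE remaining=0 emitted=9 chunks_done=2
Byte 19 = '5': mode=SIZE remaining=0 emitted=9 chunks_done=2
Byte 20 = 0x0D: mode=SIZE_CR remaining=0 emitted=9 chunks_done=2
Byte 21 = 0x0A: mode=DATA remaining=5 emitted=9 chunks_done=2
Byte 22 = '4': mode=DATA remaining=4 emitted=10 chunks_done=2
Byte 23 = '1': mode=DATA remaining=3 emitted=11 chunks_done=2
Byte 24 = '6': mode=DATA remaining=2 emitted=12 chunks_done=2
Byte 25 = 'f': mode=DATA remaining=1 emitted=13 chunks_done=2
Byte 26 = 'k': mode=DATA_DONE remaining=0 emitted=14 chunks_done=2
Byte 27 = 0x0D: mode=DATA_CR remaining=0 emitted=14 chunks_done=2
Byte 28 = 0x0A: mode=SIZE remaining=0 emitted=14 chunks_done=3
Byte 29 = '0': mode=SIZE remaining=0 emitted=14 chunks_done=3
Byte 30 = 0x0D: mode=SIZE_CR remaining=0 emitted=14 chunks_done=3
Byte 31 = 0x0A: mode=TERM remaining=0 emitted=14 chunks_done=3

Answer: TERM 0 14 3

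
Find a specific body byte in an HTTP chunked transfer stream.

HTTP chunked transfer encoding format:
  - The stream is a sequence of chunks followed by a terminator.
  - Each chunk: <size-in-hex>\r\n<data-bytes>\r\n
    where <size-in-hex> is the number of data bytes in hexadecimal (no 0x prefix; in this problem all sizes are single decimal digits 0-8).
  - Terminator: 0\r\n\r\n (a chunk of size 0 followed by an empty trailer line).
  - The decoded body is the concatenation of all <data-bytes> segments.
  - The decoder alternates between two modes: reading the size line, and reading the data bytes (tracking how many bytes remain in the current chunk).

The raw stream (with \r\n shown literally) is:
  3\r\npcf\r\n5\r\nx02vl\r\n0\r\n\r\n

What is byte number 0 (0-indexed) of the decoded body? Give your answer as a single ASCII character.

Answer: p

Derivation:
Chunk 1: stream[0..1]='3' size=0x3=3, data at stream[3..6]='pcf' -> body[0..3], body so far='pcf'
Chunk 2: stream[8..9]='5' size=0x5=5, data at stream[11..16]='x02vl' -> body[3..8], body so far='pcfx02vl'
Chunk 3: stream[18..19]='0' size=0 (terminator). Final body='pcfx02vl' (8 bytes)
Body byte 0 = 'p'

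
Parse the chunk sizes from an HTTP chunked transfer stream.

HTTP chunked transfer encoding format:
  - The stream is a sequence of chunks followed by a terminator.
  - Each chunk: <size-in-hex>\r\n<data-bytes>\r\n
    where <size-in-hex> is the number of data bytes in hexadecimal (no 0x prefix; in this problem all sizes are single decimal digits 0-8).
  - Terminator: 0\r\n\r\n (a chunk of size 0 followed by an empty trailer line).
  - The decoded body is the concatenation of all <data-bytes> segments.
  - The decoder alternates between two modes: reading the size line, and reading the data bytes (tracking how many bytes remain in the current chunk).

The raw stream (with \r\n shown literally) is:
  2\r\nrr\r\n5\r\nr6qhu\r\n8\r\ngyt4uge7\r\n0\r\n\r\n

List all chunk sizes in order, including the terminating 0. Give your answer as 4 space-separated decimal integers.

Chunk 1: stream[0..1]='2' size=0x2=2, data at stream[3..5]='rr' -> body[0..2], body so far='rr'
Chunk 2: stream[7..8]='5' size=0x5=5, data at stream[10..15]='r6qhu' -> body[2..7], body so far='rrr6qhu'
Chunk 3: stream[17..18]='8' size=0x8=8, data at stream[20..28]='gyt4uge7' -> body[7..15], body so far='rrr6qhugyt4uge7'
Chunk 4: stream[30..31]='0' size=0 (terminator). Final body='rrr6qhugyt4uge7' (15 bytes)

Answer: 2 5 8 0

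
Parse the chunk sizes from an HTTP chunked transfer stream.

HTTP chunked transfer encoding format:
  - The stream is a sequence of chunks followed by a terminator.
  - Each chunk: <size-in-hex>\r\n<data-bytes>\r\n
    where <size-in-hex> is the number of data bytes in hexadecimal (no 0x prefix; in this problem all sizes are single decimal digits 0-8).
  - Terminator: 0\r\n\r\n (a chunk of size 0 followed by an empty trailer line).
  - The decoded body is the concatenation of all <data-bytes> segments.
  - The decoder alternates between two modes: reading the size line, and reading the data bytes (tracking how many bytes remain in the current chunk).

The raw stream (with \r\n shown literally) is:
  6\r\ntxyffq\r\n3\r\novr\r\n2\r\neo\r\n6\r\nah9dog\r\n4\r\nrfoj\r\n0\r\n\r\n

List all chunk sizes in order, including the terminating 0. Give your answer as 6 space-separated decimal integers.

Chunk 1: stream[0..1]='6' size=0x6=6, data at stream[3..9]='txyffq' -> body[0..6], body so far='txyffq'
Chunk 2: stream[11..12]='3' size=0x3=3, data at stream[14..17]='ovr' -> body[6..9], body so far='txyffqovr'
Chunk 3: stream[19..20]='2' size=0x2=2, data at stream[22..24]='eo' -> body[9..11], body so far='txyffqovreo'
Chunk 4: stream[26..27]='6' size=0x6=6, data at stream[29..35]='ah9dog' -> body[11..17], body so far='txyffqovreoah9dog'
Chunk 5: stream[37..38]='4' size=0x4=4, data at stream[40..44]='rfoj' -> body[17..21], body so far='txyffqovreoah9dogrfoj'
Chunk 6: stream[46..47]='0' size=0 (terminator). Final body='txyffqovreoah9dogrfoj' (21 bytes)

Answer: 6 3 2 6 4 0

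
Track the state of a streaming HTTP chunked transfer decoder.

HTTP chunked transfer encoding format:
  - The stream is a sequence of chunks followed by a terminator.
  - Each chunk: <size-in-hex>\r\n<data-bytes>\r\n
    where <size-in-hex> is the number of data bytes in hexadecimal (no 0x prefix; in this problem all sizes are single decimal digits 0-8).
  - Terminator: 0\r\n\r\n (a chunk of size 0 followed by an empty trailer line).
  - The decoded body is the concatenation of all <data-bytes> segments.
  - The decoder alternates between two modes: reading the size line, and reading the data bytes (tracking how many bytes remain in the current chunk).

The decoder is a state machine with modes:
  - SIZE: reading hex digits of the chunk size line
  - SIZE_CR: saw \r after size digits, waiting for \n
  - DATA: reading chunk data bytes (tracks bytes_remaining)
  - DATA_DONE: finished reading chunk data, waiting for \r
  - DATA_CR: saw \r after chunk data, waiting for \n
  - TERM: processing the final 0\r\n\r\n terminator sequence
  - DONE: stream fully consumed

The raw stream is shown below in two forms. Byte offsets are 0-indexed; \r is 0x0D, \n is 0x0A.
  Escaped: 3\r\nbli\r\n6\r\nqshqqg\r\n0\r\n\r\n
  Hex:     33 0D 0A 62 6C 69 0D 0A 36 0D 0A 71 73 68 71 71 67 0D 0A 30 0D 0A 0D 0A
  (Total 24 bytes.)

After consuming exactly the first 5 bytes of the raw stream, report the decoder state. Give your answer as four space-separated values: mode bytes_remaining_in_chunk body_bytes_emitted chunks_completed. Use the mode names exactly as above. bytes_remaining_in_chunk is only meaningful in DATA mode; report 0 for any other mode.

Answer: DATA 1 2 0

Derivation:
Byte 0 = '3': mode=SIZE remaining=0 emitted=0 chunks_done=0
Byte 1 = 0x0D: mode=SIZE_CR remaining=0 emitted=0 chunks_done=0
Byte 2 = 0x0A: mode=DATA remaining=3 emitted=0 chunks_done=0
Byte 3 = 'b': mode=DATA remaining=2 emitted=1 chunks_done=0
Byte 4 = 'l': mode=DATA remaining=1 emitted=2 chunks_done=0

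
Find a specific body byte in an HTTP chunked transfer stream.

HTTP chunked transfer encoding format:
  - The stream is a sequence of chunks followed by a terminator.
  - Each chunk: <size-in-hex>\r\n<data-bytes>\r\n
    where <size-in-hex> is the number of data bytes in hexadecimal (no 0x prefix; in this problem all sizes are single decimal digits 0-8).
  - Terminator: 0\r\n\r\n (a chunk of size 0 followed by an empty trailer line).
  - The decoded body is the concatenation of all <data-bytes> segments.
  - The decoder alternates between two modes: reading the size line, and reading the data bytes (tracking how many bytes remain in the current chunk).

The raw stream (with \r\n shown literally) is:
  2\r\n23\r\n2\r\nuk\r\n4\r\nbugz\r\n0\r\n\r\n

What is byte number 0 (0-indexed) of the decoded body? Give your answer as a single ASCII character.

Chunk 1: stream[0..1]='2' size=0x2=2, data at stream[3..5]='23' -> body[0..2], body so far='23'
Chunk 2: stream[7..8]='2' size=0x2=2, data at stream[10..12]='uk' -> body[2..4], body so far='23uk'
Chunk 3: stream[14..15]='4' size=0x4=4, data at stream[17..21]='bugz' -> body[4..8], body so far='23ukbugz'
Chunk 4: stream[23..24]='0' size=0 (terminator). Final body='23ukbugz' (8 bytes)
Body byte 0 = '2'

Answer: 2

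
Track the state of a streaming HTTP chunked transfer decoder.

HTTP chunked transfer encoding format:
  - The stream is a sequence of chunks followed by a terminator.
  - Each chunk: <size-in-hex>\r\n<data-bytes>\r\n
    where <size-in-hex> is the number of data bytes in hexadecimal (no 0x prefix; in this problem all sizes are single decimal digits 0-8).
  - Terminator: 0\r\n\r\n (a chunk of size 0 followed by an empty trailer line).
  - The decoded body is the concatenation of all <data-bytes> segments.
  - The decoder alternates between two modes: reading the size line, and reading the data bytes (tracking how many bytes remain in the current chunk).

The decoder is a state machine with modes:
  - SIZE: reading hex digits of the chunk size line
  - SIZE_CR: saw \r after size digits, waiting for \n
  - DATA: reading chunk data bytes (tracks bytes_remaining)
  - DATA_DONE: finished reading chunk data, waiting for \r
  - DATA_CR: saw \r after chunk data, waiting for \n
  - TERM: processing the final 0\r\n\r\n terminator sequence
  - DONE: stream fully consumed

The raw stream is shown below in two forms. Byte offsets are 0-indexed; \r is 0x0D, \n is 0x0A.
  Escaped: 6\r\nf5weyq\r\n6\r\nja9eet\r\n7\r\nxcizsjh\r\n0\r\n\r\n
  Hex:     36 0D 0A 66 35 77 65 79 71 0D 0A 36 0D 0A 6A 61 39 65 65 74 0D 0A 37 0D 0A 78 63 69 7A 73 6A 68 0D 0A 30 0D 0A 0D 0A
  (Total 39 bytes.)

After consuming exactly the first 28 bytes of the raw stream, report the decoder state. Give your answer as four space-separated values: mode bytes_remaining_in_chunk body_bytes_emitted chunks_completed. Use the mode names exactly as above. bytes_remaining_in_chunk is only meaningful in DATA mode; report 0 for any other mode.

Byte 0 = '6': mode=SIZE remaining=0 emitted=0 chunks_done=0
Byte 1 = 0x0D: mode=SIZE_CR remaining=0 emitted=0 chunks_done=0
Byte 2 = 0x0A: mode=DATA remaining=6 emitted=0 chunks_done=0
Byte 3 = 'f': mode=DATA remaining=5 emitted=1 chunks_done=0
Byte 4 = '5': mode=DATA remaining=4 emitted=2 chunks_done=0
Byte 5 = 'w': mode=DATA remaining=3 emitted=3 chunks_done=0
Byte 6 = 'e': mode=DATA remaining=2 emitted=4 chunks_done=0
Byte 7 = 'y': mode=DATA remaining=1 emitted=5 chunks_done=0
Byte 8 = 'q': mode=DATA_DONE remaining=0 emitted=6 chunks_done=0
Byte 9 = 0x0D: mode=DATA_CR remaining=0 emitted=6 chunks_done=0
Byte 10 = 0x0A: mode=SIZE remaining=0 emitted=6 chunks_done=1
Byte 11 = '6': mode=SIZE remaining=0 emitted=6 chunks_done=1
Byte 12 = 0x0D: mode=SIZE_CR remaining=0 emitted=6 chunks_done=1
Byte 13 = 0x0A: mode=DATA remaining=6 emitted=6 chunks_done=1
Byte 14 = 'j': mode=DATA remaining=5 emitted=7 chunks_done=1
Byte 15 = 'a': mode=DATA remaining=4 emitted=8 chunks_done=1
Byte 16 = '9': mode=DATA remaining=3 emitted=9 chunks_done=1
Byte 17 = 'e': mode=DATA remaining=2 emitted=10 chunks_done=1
Byte 18 = 'e': mode=DATA remaining=1 emitted=11 chunks_done=1
Byte 19 = 't': mode=DATA_DONE remaining=0 emitted=12 chunks_done=1
Byte 20 = 0x0D: mode=DATA_CR remaining=0 emitted=12 chunks_done=1
Byte 21 = 0x0A: mode=SIZE remaining=0 emitted=12 chunks_done=2
Byte 22 = '7': mode=SIZE remaining=0 emitted=12 chunks_done=2
Byte 23 = 0x0D: mode=SIZE_CR remaining=0 emitted=12 chunks_done=2
Byte 24 = 0x0A: mode=DATA remaining=7 emitted=12 chunks_done=2
Byte 25 = 'x': mode=DATA remaining=6 emitted=13 chunks_done=2
Byte 26 = 'c': mode=DATA remaining=5 emitted=14 chunks_done=2
Byte 27 = 'i': mode=DATA remaining=4 emitted=15 chunks_done=2

Answer: DATA 4 15 2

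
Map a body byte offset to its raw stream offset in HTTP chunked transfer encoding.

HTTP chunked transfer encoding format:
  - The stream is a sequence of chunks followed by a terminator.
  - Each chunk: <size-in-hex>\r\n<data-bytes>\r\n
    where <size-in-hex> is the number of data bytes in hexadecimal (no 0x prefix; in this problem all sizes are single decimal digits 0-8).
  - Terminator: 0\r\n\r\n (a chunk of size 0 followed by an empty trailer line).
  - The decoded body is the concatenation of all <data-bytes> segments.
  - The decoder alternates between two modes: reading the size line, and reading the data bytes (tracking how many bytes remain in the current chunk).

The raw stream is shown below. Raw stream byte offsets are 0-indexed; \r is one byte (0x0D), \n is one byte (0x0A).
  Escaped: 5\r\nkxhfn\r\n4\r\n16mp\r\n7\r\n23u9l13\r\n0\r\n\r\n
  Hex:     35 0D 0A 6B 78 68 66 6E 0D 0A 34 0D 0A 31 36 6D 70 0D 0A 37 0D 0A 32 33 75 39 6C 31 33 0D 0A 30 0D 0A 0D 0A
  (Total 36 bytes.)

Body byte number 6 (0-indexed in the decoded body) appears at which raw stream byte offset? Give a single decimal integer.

Answer: 14

Derivation:
Chunk 1: stream[0..1]='5' size=0x5=5, data at stream[3..8]='kxhfn' -> body[0..5], body so far='kxhfn'
Chunk 2: stream[10..11]='4' size=0x4=4, data at stream[13..17]='16mp' -> body[5..9], body so far='kxhfn16mp'
Chunk 3: stream[19..20]='7' size=0x7=7, data at stream[22..29]='23u9l13' -> body[9..16], body so far='kxhfn16mp23u9l13'
Chunk 4: stream[31..32]='0' size=0 (terminator). Final body='kxhfn16mp23u9l13' (16 bytes)
Body byte 6 at stream offset 14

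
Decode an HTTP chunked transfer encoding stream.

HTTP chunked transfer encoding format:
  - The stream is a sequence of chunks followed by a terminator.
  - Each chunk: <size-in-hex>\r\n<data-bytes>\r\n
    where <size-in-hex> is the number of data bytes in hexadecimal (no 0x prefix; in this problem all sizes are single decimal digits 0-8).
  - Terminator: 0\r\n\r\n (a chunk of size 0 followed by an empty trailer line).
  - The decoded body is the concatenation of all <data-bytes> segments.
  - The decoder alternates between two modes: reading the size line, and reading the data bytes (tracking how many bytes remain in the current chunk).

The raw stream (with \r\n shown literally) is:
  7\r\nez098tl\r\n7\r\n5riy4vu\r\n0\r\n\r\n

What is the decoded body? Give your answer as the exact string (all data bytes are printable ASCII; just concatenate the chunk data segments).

Chunk 1: stream[0..1]='7' size=0x7=7, data at stream[3..10]='ez098tl' -> body[0..7], body so far='ez098tl'
Chunk 2: stream[12..13]='7' size=0x7=7, data at stream[15..22]='5riy4vu' -> body[7..14], body so far='ez098tl5riy4vu'
Chunk 3: stream[24..25]='0' size=0 (terminator). Final body='ez098tl5riy4vu' (14 bytes)

Answer: ez098tl5riy4vu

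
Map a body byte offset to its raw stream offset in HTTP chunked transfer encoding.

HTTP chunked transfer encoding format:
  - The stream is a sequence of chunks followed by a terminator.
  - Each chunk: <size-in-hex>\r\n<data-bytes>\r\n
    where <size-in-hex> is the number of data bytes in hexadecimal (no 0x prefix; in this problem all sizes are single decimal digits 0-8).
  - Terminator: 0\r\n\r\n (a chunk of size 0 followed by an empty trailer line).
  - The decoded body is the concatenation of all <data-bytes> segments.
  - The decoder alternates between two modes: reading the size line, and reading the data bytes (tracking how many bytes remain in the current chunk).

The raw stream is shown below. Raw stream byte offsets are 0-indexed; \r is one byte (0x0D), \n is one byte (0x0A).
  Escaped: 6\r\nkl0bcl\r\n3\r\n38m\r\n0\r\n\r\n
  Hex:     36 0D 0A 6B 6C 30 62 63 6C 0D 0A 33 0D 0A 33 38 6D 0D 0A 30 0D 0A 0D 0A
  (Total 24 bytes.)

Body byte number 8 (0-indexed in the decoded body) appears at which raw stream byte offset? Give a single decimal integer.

Answer: 16

Derivation:
Chunk 1: stream[0..1]='6' size=0x6=6, data at stream[3..9]='kl0bcl' -> body[0..6], body so far='kl0bcl'
Chunk 2: stream[11..12]='3' size=0x3=3, data at stream[14..17]='38m' -> body[6..9], body so far='kl0bcl38m'
Chunk 3: stream[19..20]='0' size=0 (terminator). Final body='kl0bcl38m' (9 bytes)
Body byte 8 at stream offset 16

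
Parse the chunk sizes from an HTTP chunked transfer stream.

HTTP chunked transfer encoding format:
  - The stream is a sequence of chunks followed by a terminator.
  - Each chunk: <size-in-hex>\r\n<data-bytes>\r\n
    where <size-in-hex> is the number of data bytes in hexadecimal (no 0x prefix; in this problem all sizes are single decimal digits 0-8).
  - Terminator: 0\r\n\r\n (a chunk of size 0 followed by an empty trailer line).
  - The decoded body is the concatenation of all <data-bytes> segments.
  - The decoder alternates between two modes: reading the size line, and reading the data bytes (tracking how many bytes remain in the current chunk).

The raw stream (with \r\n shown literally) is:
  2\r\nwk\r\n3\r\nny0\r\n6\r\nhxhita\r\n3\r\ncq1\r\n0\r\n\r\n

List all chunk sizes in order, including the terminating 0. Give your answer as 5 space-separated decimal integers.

Answer: 2 3 6 3 0

Derivation:
Chunk 1: stream[0..1]='2' size=0x2=2, data at stream[3..5]='wk' -> body[0..2], body so far='wk'
Chunk 2: stream[7..8]='3' size=0x3=3, data at stream[10..13]='ny0' -> body[2..5], body so far='wkny0'
Chunk 3: stream[15..16]='6' size=0x6=6, data at stream[18..24]='hxhita' -> body[5..11], body so far='wkny0hxhita'
Chunk 4: stream[26..27]='3' size=0x3=3, data at stream[29..32]='cq1' -> body[11..14], body so far='wkny0hxhitacq1'
Chunk 5: stream[34..35]='0' size=0 (terminator). Final body='wkny0hxhitacq1' (14 bytes)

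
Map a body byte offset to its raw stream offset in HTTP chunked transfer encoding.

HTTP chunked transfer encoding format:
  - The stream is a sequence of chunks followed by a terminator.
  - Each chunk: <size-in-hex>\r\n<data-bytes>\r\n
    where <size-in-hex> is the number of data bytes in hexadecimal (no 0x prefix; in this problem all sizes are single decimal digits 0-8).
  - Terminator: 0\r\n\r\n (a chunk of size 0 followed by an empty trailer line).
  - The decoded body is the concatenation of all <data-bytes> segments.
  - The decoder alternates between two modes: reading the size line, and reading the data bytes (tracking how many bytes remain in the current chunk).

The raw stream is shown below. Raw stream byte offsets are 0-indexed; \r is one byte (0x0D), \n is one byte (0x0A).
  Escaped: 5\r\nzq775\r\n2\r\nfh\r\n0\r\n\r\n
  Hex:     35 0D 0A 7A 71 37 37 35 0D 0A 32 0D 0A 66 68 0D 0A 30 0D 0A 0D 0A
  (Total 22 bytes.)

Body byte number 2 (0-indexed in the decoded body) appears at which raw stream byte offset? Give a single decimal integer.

Chunk 1: stream[0..1]='5' size=0x5=5, data at stream[3..8]='zq775' -> body[0..5], body so far='zq775'
Chunk 2: stream[10..11]='2' size=0x2=2, data at stream[13..15]='fh' -> body[5..7], body so far='zq775fh'
Chunk 3: stream[17..18]='0' size=0 (terminator). Final body='zq775fh' (7 bytes)
Body byte 2 at stream offset 5

Answer: 5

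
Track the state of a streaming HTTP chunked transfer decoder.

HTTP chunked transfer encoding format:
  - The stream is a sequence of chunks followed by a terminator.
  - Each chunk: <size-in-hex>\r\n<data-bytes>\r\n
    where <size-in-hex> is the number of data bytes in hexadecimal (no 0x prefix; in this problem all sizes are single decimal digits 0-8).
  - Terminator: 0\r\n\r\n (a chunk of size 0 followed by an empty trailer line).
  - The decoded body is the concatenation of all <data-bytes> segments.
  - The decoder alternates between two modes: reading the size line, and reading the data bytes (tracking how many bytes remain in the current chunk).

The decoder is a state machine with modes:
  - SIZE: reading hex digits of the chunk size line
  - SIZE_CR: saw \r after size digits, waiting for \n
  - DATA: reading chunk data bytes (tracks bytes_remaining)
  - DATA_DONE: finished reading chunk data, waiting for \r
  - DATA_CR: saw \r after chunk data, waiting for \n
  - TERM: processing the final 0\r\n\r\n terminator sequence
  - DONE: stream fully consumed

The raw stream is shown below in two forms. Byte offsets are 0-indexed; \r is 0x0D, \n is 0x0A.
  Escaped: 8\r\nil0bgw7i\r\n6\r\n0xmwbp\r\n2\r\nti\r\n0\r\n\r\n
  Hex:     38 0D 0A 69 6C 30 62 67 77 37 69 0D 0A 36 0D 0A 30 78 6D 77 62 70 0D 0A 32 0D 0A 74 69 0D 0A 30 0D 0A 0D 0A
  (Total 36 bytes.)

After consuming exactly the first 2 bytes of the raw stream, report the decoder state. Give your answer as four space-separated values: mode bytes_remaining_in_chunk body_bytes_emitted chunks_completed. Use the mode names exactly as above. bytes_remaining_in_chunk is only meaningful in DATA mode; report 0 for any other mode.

Byte 0 = '8': mode=SIZE remaining=0 emitted=0 chunks_done=0
Byte 1 = 0x0D: mode=SIZE_CR remaining=0 emitted=0 chunks_done=0

Answer: SIZE_CR 0 0 0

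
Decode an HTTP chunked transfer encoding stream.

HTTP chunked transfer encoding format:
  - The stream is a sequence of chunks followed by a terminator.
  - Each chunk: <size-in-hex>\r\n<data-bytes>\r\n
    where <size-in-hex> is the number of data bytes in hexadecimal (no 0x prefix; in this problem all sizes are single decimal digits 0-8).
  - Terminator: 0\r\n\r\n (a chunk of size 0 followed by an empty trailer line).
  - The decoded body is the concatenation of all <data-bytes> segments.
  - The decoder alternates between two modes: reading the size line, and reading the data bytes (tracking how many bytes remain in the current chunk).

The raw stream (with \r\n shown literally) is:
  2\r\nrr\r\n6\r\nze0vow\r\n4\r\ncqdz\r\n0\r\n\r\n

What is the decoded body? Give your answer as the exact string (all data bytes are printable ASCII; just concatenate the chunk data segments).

Answer: rrze0vowcqdz

Derivation:
Chunk 1: stream[0..1]='2' size=0x2=2, data at stream[3..5]='rr' -> body[0..2], body so far='rr'
Chunk 2: stream[7..8]='6' size=0x6=6, data at stream[10..16]='ze0vow' -> body[2..8], body so far='rrze0vow'
Chunk 3: stream[18..19]='4' size=0x4=4, data at stream[21..25]='cqdz' -> body[8..12], body so far='rrze0vowcqdz'
Chunk 4: stream[27..28]='0' size=0 (terminator). Final body='rrze0vowcqdz' (12 bytes)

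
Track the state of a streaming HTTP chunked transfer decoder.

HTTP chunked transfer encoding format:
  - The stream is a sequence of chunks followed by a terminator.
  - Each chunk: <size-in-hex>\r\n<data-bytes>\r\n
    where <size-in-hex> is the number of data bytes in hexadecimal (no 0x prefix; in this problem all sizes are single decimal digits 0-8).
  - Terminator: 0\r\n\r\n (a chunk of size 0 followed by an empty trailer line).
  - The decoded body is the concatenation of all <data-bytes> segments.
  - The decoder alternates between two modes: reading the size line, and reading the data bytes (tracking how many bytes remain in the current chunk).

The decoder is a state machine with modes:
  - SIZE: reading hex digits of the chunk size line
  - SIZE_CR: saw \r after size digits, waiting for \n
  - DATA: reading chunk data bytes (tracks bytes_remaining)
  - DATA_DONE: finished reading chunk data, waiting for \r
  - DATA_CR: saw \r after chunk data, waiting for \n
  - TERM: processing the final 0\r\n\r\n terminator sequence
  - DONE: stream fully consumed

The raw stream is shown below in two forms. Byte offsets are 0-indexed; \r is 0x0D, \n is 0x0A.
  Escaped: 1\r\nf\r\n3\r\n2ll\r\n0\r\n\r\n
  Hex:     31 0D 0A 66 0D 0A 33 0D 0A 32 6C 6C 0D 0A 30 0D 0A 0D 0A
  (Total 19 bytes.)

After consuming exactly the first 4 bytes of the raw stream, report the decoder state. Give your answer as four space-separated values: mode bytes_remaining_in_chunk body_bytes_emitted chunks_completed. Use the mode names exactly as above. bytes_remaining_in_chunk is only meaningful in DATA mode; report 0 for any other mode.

Answer: DATA_DONE 0 1 0

Derivation:
Byte 0 = '1': mode=SIZE remaining=0 emitted=0 chunks_done=0
Byte 1 = 0x0D: mode=SIZE_CR remaining=0 emitted=0 chunks_done=0
Byte 2 = 0x0A: mode=DATA remaining=1 emitted=0 chunks_done=0
Byte 3 = 'f': mode=DATA_DONE remaining=0 emitted=1 chunks_done=0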